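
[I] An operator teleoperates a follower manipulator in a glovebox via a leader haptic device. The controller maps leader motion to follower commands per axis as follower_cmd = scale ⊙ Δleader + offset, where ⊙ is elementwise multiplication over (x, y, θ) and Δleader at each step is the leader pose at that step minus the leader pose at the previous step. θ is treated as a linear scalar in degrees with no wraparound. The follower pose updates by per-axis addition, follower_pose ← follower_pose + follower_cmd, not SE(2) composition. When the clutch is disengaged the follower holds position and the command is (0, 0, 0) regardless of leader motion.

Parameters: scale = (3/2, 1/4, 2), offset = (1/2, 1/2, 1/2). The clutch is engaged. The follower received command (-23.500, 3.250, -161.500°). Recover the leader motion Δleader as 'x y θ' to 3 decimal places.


axis x: (-23.500 − 1/2) / (3/2) = -16.000
axis y: (3.250 − 1/2) / (1/4) = 11.000
axis θ: (-161.500 − 1/2) / (2) = -81.000

-16.000 11.000 -81.000


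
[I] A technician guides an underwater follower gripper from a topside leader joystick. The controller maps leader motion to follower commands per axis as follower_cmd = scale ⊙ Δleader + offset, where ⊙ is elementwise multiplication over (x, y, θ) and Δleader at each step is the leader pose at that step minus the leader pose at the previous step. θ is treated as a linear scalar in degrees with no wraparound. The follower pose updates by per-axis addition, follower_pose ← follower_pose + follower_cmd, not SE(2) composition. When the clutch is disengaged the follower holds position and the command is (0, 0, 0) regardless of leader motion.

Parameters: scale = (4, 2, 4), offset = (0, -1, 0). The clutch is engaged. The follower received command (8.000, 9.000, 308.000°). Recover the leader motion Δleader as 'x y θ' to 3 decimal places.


2.000 5.000 77.000

axis x: (8.000 − 0) / (4) = 2.000
axis y: (9.000 − -1) / (2) = 5.000
axis θ: (308.000 − 0) / (4) = 77.000


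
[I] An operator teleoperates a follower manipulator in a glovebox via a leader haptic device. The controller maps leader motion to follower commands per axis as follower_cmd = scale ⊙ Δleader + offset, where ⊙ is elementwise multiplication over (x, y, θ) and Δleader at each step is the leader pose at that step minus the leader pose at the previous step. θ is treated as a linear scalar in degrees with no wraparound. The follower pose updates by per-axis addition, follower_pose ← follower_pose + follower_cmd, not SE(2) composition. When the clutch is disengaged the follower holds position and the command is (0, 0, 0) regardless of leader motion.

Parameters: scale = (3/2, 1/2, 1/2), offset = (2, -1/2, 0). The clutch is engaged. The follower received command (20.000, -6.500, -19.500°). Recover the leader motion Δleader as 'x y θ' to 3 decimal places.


axis x: (20.000 − 2) / (3/2) = 12.000
axis y: (-6.500 − -1/2) / (1/2) = -12.000
axis θ: (-19.500 − 0) / (1/2) = -39.000

12.000 -12.000 -39.000


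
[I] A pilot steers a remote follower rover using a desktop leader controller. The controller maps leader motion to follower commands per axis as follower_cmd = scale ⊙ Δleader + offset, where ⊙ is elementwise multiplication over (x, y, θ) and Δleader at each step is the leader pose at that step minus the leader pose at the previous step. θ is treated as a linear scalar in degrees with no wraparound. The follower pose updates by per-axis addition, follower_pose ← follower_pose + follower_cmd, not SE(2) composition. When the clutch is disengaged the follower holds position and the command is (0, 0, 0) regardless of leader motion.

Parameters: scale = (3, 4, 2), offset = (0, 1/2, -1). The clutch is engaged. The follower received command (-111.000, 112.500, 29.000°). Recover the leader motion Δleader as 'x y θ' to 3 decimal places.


axis x: (-111.000 − 0) / (3) = -37.000
axis y: (112.500 − 1/2) / (4) = 28.000
axis θ: (29.000 − -1) / (2) = 15.000

-37.000 28.000 15.000


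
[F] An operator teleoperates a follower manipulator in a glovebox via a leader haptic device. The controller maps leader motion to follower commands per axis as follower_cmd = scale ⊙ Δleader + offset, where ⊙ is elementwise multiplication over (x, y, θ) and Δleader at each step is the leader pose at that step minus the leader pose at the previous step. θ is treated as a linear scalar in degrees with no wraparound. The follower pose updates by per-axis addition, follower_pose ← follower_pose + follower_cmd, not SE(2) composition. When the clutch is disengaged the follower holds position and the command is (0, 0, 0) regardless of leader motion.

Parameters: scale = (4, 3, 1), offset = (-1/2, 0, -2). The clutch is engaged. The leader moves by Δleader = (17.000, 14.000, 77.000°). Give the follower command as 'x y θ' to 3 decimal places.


67.500 42.000 75.000

axis x: 4·17.000 + -1/2 = 67.500
axis y: 3·14.000 + 0 = 42.000
axis θ: 1·77.000 + -2 = 75.000


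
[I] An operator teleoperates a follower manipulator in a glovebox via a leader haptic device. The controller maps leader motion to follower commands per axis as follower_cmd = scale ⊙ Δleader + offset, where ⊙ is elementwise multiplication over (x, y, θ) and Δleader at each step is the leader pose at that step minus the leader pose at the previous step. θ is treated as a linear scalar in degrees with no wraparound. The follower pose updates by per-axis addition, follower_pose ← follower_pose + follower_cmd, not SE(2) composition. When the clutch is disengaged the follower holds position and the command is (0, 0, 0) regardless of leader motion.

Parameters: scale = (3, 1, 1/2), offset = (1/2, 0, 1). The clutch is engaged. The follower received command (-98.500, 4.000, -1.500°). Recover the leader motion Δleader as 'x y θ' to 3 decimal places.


axis x: (-98.500 − 1/2) / (3) = -33.000
axis y: (4.000 − 0) / (1) = 4.000
axis θ: (-1.500 − 1) / (1/2) = -5.000

-33.000 4.000 -5.000


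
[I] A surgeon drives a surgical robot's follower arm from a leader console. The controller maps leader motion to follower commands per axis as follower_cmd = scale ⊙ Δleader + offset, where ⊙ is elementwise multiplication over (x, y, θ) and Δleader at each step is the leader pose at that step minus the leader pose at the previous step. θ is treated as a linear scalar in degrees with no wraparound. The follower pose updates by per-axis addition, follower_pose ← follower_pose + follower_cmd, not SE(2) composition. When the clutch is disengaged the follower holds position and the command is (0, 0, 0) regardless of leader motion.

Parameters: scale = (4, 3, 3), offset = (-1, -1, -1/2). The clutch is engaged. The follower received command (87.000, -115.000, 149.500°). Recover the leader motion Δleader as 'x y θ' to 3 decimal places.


axis x: (87.000 − -1) / (4) = 22.000
axis y: (-115.000 − -1) / (3) = -38.000
axis θ: (149.500 − -1/2) / (3) = 50.000

22.000 -38.000 50.000


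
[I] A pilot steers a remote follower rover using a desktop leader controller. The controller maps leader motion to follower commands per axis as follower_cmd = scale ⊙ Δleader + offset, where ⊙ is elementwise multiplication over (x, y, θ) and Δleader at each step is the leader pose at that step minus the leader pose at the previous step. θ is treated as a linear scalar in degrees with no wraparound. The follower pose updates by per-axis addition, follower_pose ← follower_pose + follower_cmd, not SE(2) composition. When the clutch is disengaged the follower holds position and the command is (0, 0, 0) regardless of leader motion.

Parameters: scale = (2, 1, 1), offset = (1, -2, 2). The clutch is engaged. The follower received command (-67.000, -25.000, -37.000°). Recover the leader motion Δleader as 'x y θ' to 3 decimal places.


-34.000 -23.000 -39.000

axis x: (-67.000 − 1) / (2) = -34.000
axis y: (-25.000 − -2) / (1) = -23.000
axis θ: (-37.000 − 2) / (1) = -39.000


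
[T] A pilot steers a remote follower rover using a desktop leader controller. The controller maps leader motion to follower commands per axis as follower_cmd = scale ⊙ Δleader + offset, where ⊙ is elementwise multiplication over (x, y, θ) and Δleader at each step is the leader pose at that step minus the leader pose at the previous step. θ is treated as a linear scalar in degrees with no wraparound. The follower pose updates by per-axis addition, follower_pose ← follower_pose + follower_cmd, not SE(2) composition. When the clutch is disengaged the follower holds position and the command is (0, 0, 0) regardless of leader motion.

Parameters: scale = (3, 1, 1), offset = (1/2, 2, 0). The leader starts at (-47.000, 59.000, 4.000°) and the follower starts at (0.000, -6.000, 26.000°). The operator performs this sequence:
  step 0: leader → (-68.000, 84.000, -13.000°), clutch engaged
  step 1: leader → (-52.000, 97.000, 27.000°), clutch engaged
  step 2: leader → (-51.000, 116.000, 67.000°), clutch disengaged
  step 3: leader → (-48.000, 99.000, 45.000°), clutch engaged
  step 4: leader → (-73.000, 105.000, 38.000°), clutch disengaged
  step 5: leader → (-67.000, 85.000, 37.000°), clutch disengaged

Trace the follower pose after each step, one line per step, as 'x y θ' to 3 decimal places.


step 0: Δleader=(-21.000, 25.000, -17.000°), engaged; cmd=(-62.500, 27.000, -17.000°) → follower=(-62.500, 21.000, 9.000°)
step 1: Δleader=(16.000, 13.000, 40.000°), engaged; cmd=(48.500, 15.000, 40.000°) → follower=(-14.000, 36.000, 49.000°)
step 2: Δleader=(1.000, 19.000, 40.000°), disengaged; cmd=(0,0,0) → follower holds at (-14.000, 36.000, 49.000°)
step 3: Δleader=(3.000, -17.000, -22.000°), engaged; cmd=(9.500, -15.000, -22.000°) → follower=(-4.500, 21.000, 27.000°)
step 4: Δleader=(-25.000, 6.000, -7.000°), disengaged; cmd=(0,0,0) → follower holds at (-4.500, 21.000, 27.000°)
step 5: Δleader=(6.000, -20.000, -1.000°), disengaged; cmd=(0,0,0) → follower holds at (-4.500, 21.000, 27.000°)

-62.500 21.000 9.000
-14.000 36.000 49.000
-14.000 36.000 49.000
-4.500 21.000 27.000
-4.500 21.000 27.000
-4.500 21.000 27.000


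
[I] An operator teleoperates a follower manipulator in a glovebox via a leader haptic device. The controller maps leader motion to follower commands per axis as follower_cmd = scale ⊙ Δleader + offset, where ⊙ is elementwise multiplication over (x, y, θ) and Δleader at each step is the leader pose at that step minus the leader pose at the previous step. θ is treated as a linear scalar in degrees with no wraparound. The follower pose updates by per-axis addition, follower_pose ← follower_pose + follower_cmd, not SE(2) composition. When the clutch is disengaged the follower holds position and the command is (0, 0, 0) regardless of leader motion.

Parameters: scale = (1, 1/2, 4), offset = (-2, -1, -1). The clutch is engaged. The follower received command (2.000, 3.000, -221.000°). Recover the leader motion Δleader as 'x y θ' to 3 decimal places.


4.000 8.000 -55.000

axis x: (2.000 − -2) / (1) = 4.000
axis y: (3.000 − -1) / (1/2) = 8.000
axis θ: (-221.000 − -1) / (4) = -55.000


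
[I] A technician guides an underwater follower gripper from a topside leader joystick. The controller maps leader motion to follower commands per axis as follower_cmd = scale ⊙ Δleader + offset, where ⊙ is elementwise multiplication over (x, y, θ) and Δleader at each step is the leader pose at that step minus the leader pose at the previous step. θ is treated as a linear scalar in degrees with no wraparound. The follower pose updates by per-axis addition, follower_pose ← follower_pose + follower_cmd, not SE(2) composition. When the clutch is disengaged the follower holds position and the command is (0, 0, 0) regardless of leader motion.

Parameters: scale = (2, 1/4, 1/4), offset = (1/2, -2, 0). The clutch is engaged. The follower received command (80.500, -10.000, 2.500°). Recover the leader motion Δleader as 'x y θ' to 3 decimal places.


40.000 -32.000 10.000

axis x: (80.500 − 1/2) / (2) = 40.000
axis y: (-10.000 − -2) / (1/4) = -32.000
axis θ: (2.500 − 0) / (1/4) = 10.000


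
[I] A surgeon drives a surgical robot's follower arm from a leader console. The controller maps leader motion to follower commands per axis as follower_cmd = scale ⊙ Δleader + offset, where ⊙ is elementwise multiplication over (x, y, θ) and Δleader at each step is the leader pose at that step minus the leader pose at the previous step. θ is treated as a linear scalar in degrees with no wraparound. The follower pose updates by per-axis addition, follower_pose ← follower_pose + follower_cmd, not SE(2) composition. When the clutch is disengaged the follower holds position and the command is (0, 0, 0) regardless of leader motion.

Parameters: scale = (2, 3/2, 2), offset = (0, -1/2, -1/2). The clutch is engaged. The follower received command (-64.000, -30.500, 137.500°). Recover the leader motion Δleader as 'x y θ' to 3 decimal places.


axis x: (-64.000 − 0) / (2) = -32.000
axis y: (-30.500 − -1/2) / (3/2) = -20.000
axis θ: (137.500 − -1/2) / (2) = 69.000

-32.000 -20.000 69.000


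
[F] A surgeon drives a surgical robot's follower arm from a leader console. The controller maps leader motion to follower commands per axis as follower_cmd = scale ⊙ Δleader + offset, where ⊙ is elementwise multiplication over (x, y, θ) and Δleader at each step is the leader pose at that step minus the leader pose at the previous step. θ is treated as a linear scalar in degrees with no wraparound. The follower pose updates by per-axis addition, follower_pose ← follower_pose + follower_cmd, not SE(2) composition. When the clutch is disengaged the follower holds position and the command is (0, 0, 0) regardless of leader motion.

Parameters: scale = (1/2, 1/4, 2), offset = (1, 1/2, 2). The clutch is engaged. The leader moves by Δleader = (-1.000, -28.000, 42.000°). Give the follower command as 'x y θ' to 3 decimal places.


axis x: 1/2·-1.000 + 1 = 0.500
axis y: 1/4·-28.000 + 1/2 = -6.500
axis θ: 2·42.000 + 2 = 86.000

0.500 -6.500 86.000


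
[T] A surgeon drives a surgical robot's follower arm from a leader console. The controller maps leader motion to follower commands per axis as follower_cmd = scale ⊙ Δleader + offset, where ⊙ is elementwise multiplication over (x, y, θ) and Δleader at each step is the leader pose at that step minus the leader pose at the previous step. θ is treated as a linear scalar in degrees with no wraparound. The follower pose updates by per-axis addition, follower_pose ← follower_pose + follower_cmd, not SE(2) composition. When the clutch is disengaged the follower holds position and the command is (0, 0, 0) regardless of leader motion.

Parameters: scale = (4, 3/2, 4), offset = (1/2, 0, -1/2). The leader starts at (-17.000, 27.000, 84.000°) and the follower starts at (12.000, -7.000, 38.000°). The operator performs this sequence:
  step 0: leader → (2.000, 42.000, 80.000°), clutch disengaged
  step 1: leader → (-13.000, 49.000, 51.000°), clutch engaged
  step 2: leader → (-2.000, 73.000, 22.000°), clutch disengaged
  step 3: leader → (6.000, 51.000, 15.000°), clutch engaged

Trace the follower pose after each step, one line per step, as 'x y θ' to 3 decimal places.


12.000 -7.000 38.000
-47.500 3.500 -78.500
-47.500 3.500 -78.500
-15.000 -29.500 -107.000

step 0: Δleader=(19.000, 15.000, -4.000°), disengaged; cmd=(0,0,0) → follower holds at (12.000, -7.000, 38.000°)
step 1: Δleader=(-15.000, 7.000, -29.000°), engaged; cmd=(-59.500, 10.500, -116.500°) → follower=(-47.500, 3.500, -78.500°)
step 2: Δleader=(11.000, 24.000, -29.000°), disengaged; cmd=(0,0,0) → follower holds at (-47.500, 3.500, -78.500°)
step 3: Δleader=(8.000, -22.000, -7.000°), engaged; cmd=(32.500, -33.000, -28.500°) → follower=(-15.000, -29.500, -107.000°)


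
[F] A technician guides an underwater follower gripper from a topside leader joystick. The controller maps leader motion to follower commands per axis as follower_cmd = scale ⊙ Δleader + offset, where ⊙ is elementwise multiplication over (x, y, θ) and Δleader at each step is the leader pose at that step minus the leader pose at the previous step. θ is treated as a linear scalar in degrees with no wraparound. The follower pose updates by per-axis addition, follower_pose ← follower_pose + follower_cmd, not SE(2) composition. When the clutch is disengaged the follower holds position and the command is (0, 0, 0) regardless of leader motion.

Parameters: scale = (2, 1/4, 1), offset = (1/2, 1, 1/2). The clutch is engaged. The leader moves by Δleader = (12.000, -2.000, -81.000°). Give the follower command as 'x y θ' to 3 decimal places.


axis x: 2·12.000 + 1/2 = 24.500
axis y: 1/4·-2.000 + 1 = 0.500
axis θ: 1·-81.000 + 1/2 = -80.500

24.500 0.500 -80.500


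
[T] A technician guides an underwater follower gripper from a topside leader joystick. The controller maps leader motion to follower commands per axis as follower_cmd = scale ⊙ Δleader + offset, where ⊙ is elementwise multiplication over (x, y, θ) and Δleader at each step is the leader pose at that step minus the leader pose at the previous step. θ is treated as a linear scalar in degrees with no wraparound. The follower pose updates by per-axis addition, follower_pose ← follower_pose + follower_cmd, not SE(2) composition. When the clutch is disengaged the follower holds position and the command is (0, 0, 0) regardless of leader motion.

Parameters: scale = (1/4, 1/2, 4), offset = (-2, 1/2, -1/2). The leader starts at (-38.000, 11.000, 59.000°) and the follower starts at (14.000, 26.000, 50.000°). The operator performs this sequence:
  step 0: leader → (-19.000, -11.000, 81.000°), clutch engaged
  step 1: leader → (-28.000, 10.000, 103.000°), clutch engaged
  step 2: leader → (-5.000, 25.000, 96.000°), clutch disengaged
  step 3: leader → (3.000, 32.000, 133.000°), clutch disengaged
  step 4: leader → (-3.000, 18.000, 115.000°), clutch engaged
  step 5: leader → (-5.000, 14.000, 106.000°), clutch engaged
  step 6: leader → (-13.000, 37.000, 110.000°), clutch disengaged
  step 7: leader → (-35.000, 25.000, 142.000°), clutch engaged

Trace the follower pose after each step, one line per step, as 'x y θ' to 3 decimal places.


step 0: Δleader=(19.000, -22.000, 22.000°), engaged; cmd=(2.750, -10.500, 87.500°) → follower=(16.750, 15.500, 137.500°)
step 1: Δleader=(-9.000, 21.000, 22.000°), engaged; cmd=(-4.250, 11.000, 87.500°) → follower=(12.500, 26.500, 225.000°)
step 2: Δleader=(23.000, 15.000, -7.000°), disengaged; cmd=(0,0,0) → follower holds at (12.500, 26.500, 225.000°)
step 3: Δleader=(8.000, 7.000, 37.000°), disengaged; cmd=(0,0,0) → follower holds at (12.500, 26.500, 225.000°)
step 4: Δleader=(-6.000, -14.000, -18.000°), engaged; cmd=(-3.500, -6.500, -72.500°) → follower=(9.000, 20.000, 152.500°)
step 5: Δleader=(-2.000, -4.000, -9.000°), engaged; cmd=(-2.500, -1.500, -36.500°) → follower=(6.500, 18.500, 116.000°)
step 6: Δleader=(-8.000, 23.000, 4.000°), disengaged; cmd=(0,0,0) → follower holds at (6.500, 18.500, 116.000°)
step 7: Δleader=(-22.000, -12.000, 32.000°), engaged; cmd=(-7.500, -5.500, 127.500°) → follower=(-1.000, 13.000, 243.500°)

16.750 15.500 137.500
12.500 26.500 225.000
12.500 26.500 225.000
12.500 26.500 225.000
9.000 20.000 152.500
6.500 18.500 116.000
6.500 18.500 116.000
-1.000 13.000 243.500


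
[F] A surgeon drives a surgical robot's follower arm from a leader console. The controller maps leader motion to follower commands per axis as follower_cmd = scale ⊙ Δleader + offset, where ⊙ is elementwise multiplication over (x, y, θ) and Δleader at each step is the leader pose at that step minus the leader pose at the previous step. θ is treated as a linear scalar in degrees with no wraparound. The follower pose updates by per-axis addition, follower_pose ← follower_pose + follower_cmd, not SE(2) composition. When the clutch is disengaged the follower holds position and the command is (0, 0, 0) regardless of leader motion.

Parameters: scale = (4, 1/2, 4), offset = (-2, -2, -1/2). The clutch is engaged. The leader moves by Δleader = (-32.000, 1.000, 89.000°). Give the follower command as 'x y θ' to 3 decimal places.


axis x: 4·-32.000 + -2 = -130.000
axis y: 1/2·1.000 + -2 = -1.500
axis θ: 4·89.000 + -1/2 = 355.500

-130.000 -1.500 355.500


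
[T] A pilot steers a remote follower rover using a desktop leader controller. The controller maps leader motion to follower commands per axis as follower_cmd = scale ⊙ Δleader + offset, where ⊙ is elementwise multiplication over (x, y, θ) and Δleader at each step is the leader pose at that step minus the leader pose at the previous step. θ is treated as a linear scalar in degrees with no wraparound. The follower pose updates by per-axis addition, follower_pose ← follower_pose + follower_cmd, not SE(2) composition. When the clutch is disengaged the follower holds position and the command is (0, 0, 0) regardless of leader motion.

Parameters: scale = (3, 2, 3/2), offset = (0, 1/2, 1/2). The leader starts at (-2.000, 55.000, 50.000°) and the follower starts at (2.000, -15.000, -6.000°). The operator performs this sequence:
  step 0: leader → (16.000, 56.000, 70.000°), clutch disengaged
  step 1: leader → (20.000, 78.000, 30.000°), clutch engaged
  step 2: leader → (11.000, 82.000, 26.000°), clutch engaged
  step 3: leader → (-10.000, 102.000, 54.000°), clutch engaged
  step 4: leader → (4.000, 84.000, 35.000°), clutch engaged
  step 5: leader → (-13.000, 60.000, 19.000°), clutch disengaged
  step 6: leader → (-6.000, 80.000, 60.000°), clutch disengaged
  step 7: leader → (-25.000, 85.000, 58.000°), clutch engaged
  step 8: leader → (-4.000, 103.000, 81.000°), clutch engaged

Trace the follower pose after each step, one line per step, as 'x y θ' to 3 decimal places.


2.000 -15.000 -6.000
14.000 29.500 -65.500
-13.000 38.000 -71.000
-76.000 78.500 -28.500
-34.000 43.000 -56.500
-34.000 43.000 -56.500
-34.000 43.000 -56.500
-91.000 53.500 -59.000
-28.000 90.000 -24.000

step 0: Δleader=(18.000, 1.000, 20.000°), disengaged; cmd=(0,0,0) → follower holds at (2.000, -15.000, -6.000°)
step 1: Δleader=(4.000, 22.000, -40.000°), engaged; cmd=(12.000, 44.500, -59.500°) → follower=(14.000, 29.500, -65.500°)
step 2: Δleader=(-9.000, 4.000, -4.000°), engaged; cmd=(-27.000, 8.500, -5.500°) → follower=(-13.000, 38.000, -71.000°)
step 3: Δleader=(-21.000, 20.000, 28.000°), engaged; cmd=(-63.000, 40.500, 42.500°) → follower=(-76.000, 78.500, -28.500°)
step 4: Δleader=(14.000, -18.000, -19.000°), engaged; cmd=(42.000, -35.500, -28.000°) → follower=(-34.000, 43.000, -56.500°)
step 5: Δleader=(-17.000, -24.000, -16.000°), disengaged; cmd=(0,0,0) → follower holds at (-34.000, 43.000, -56.500°)
step 6: Δleader=(7.000, 20.000, 41.000°), disengaged; cmd=(0,0,0) → follower holds at (-34.000, 43.000, -56.500°)
step 7: Δleader=(-19.000, 5.000, -2.000°), engaged; cmd=(-57.000, 10.500, -2.500°) → follower=(-91.000, 53.500, -59.000°)
step 8: Δleader=(21.000, 18.000, 23.000°), engaged; cmd=(63.000, 36.500, 35.000°) → follower=(-28.000, 90.000, -24.000°)


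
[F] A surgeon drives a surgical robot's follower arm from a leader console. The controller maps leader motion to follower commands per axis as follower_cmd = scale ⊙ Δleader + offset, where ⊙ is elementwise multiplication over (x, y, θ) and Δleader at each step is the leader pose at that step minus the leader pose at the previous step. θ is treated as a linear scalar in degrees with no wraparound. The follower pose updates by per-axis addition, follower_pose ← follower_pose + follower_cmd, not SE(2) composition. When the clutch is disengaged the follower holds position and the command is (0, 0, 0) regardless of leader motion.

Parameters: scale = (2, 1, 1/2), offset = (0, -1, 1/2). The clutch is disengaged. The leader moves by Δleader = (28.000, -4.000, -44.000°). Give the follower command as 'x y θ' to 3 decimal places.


clutch disengaged → follower holds; cmd = (0, 0, 0)

0.000 0.000 0.000


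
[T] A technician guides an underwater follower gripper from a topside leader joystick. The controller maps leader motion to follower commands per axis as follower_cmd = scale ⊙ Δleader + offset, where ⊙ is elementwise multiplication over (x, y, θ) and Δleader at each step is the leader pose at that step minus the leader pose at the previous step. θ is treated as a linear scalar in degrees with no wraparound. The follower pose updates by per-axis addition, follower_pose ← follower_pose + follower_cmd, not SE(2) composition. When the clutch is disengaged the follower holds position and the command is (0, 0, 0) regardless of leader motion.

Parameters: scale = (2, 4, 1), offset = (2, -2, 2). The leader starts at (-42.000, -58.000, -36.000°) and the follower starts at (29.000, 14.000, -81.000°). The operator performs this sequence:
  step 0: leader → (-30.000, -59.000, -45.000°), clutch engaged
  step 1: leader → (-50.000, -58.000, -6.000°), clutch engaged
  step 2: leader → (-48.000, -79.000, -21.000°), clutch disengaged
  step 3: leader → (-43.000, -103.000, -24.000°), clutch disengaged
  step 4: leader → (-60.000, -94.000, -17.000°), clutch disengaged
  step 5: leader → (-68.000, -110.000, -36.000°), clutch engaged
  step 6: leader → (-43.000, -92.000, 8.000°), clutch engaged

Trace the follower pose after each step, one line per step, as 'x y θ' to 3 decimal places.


55.000 8.000 -88.000
17.000 10.000 -47.000
17.000 10.000 -47.000
17.000 10.000 -47.000
17.000 10.000 -47.000
3.000 -56.000 -64.000
55.000 14.000 -18.000

step 0: Δleader=(12.000, -1.000, -9.000°), engaged; cmd=(26.000, -6.000, -7.000°) → follower=(55.000, 8.000, -88.000°)
step 1: Δleader=(-20.000, 1.000, 39.000°), engaged; cmd=(-38.000, 2.000, 41.000°) → follower=(17.000, 10.000, -47.000°)
step 2: Δleader=(2.000, -21.000, -15.000°), disengaged; cmd=(0,0,0) → follower holds at (17.000, 10.000, -47.000°)
step 3: Δleader=(5.000, -24.000, -3.000°), disengaged; cmd=(0,0,0) → follower holds at (17.000, 10.000, -47.000°)
step 4: Δleader=(-17.000, 9.000, 7.000°), disengaged; cmd=(0,0,0) → follower holds at (17.000, 10.000, -47.000°)
step 5: Δleader=(-8.000, -16.000, -19.000°), engaged; cmd=(-14.000, -66.000, -17.000°) → follower=(3.000, -56.000, -64.000°)
step 6: Δleader=(25.000, 18.000, 44.000°), engaged; cmd=(52.000, 70.000, 46.000°) → follower=(55.000, 14.000, -18.000°)


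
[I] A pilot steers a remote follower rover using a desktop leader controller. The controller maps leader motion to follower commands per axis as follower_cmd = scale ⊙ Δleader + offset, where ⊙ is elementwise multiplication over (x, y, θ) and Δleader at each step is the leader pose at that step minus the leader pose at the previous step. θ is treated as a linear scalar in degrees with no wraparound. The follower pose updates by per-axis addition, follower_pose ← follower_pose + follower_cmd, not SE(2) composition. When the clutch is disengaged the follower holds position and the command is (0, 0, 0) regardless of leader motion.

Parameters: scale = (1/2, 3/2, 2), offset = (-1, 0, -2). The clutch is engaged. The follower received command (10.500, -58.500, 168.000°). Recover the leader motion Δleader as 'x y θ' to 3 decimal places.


23.000 -39.000 85.000

axis x: (10.500 − -1) / (1/2) = 23.000
axis y: (-58.500 − 0) / (3/2) = -39.000
axis θ: (168.000 − -2) / (2) = 85.000


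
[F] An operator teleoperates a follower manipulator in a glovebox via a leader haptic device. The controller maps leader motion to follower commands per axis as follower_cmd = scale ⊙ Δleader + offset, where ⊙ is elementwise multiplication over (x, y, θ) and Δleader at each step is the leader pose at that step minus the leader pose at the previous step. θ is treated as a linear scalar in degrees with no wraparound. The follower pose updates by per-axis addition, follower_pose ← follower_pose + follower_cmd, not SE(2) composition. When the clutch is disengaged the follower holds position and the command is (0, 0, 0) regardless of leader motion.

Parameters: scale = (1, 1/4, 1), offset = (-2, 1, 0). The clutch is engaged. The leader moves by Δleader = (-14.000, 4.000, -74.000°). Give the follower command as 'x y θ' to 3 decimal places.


axis x: 1·-14.000 + -2 = -16.000
axis y: 1/4·4.000 + 1 = 2.000
axis θ: 1·-74.000 + 0 = -74.000

-16.000 2.000 -74.000


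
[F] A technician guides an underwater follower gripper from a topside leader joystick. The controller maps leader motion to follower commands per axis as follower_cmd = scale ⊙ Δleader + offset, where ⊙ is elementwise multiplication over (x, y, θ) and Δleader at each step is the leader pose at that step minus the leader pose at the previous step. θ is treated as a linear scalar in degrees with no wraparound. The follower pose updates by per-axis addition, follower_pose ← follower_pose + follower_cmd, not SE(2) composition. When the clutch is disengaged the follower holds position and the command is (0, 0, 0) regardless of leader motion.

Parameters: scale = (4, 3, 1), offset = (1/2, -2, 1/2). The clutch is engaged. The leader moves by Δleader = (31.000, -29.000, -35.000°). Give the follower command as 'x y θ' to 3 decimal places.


axis x: 4·31.000 + 1/2 = 124.500
axis y: 3·-29.000 + -2 = -89.000
axis θ: 1·-35.000 + 1/2 = -34.500

124.500 -89.000 -34.500


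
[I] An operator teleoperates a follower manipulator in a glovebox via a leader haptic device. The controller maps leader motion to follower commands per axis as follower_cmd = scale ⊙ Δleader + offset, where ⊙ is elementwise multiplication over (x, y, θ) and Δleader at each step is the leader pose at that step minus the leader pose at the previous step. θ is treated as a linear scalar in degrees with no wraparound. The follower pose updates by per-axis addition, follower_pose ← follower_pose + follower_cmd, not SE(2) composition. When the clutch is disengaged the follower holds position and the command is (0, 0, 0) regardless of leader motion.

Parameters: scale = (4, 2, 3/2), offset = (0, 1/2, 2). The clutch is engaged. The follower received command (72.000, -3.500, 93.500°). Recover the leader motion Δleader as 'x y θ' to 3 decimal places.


axis x: (72.000 − 0) / (4) = 18.000
axis y: (-3.500 − 1/2) / (2) = -2.000
axis θ: (93.500 − 2) / (3/2) = 61.000

18.000 -2.000 61.000


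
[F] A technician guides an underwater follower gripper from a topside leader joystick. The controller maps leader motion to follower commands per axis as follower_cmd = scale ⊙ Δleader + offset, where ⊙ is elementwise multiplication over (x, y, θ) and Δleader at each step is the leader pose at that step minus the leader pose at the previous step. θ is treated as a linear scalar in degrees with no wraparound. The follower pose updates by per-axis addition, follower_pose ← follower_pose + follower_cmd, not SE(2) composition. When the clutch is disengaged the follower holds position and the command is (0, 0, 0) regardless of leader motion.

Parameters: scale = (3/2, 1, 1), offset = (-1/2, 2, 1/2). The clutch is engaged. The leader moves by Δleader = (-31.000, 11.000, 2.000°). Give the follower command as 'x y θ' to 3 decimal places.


-47.000 13.000 2.500

axis x: 3/2·-31.000 + -1/2 = -47.000
axis y: 1·11.000 + 2 = 13.000
axis θ: 1·2.000 + 1/2 = 2.500


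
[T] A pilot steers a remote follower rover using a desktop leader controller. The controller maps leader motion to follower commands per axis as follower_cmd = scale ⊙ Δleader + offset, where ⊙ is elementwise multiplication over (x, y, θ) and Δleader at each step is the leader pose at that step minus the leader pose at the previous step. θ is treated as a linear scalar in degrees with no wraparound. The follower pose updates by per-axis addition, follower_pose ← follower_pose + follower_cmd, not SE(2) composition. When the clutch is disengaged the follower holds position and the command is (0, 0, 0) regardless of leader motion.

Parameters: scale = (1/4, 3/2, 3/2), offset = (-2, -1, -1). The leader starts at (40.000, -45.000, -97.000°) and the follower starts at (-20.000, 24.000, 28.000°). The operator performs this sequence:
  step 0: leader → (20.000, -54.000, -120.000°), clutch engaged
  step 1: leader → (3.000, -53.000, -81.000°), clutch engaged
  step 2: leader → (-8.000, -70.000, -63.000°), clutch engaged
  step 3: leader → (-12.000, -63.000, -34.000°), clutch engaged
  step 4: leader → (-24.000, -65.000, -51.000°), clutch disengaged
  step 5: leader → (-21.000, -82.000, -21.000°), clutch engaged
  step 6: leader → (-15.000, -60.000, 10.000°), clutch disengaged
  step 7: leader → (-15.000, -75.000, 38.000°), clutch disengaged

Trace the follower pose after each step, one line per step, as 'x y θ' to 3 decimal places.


-27.000 9.500 -7.500
-33.250 10.000 50.000
-38.000 -16.500 76.000
-41.000 -7.000 118.500
-41.000 -7.000 118.500
-42.250 -33.500 162.500
-42.250 -33.500 162.500
-42.250 -33.500 162.500

step 0: Δleader=(-20.000, -9.000, -23.000°), engaged; cmd=(-7.000, -14.500, -35.500°) → follower=(-27.000, 9.500, -7.500°)
step 1: Δleader=(-17.000, 1.000, 39.000°), engaged; cmd=(-6.250, 0.500, 57.500°) → follower=(-33.250, 10.000, 50.000°)
step 2: Δleader=(-11.000, -17.000, 18.000°), engaged; cmd=(-4.750, -26.500, 26.000°) → follower=(-38.000, -16.500, 76.000°)
step 3: Δleader=(-4.000, 7.000, 29.000°), engaged; cmd=(-3.000, 9.500, 42.500°) → follower=(-41.000, -7.000, 118.500°)
step 4: Δleader=(-12.000, -2.000, -17.000°), disengaged; cmd=(0,0,0) → follower holds at (-41.000, -7.000, 118.500°)
step 5: Δleader=(3.000, -17.000, 30.000°), engaged; cmd=(-1.250, -26.500, 44.000°) → follower=(-42.250, -33.500, 162.500°)
step 6: Δleader=(6.000, 22.000, 31.000°), disengaged; cmd=(0,0,0) → follower holds at (-42.250, -33.500, 162.500°)
step 7: Δleader=(0.000, -15.000, 28.000°), disengaged; cmd=(0,0,0) → follower holds at (-42.250, -33.500, 162.500°)


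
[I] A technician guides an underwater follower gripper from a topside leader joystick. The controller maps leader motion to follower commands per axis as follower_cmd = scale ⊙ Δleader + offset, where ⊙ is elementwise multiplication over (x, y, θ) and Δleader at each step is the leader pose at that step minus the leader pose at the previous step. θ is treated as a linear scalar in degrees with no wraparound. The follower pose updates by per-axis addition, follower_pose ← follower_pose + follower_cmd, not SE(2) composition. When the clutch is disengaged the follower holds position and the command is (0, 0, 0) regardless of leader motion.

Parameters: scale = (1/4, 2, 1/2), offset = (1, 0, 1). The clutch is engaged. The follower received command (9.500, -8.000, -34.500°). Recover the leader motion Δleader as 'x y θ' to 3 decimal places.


axis x: (9.500 − 1) / (1/4) = 34.000
axis y: (-8.000 − 0) / (2) = -4.000
axis θ: (-34.500 − 1) / (1/2) = -71.000

34.000 -4.000 -71.000


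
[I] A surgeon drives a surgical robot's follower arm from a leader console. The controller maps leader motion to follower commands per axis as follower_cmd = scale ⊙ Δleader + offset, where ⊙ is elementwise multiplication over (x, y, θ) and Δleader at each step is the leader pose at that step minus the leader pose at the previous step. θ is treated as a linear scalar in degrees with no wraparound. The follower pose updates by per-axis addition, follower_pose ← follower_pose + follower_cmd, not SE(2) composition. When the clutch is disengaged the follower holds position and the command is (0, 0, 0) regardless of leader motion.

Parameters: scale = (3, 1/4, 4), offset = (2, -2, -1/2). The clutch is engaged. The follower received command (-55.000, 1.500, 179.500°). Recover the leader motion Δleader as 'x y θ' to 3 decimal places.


-19.000 14.000 45.000

axis x: (-55.000 − 2) / (3) = -19.000
axis y: (1.500 − -2) / (1/4) = 14.000
axis θ: (179.500 − -1/2) / (4) = 45.000


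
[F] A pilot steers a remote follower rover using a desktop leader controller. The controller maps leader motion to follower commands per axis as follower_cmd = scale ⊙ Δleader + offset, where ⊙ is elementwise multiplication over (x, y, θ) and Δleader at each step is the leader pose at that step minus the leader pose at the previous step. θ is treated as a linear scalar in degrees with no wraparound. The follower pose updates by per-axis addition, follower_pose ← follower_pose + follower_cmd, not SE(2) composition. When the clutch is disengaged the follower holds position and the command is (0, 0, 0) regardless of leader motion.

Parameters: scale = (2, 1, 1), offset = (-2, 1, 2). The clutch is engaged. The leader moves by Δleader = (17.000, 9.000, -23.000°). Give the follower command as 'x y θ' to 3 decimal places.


32.000 10.000 -21.000

axis x: 2·17.000 + -2 = 32.000
axis y: 1·9.000 + 1 = 10.000
axis θ: 1·-23.000 + 2 = -21.000


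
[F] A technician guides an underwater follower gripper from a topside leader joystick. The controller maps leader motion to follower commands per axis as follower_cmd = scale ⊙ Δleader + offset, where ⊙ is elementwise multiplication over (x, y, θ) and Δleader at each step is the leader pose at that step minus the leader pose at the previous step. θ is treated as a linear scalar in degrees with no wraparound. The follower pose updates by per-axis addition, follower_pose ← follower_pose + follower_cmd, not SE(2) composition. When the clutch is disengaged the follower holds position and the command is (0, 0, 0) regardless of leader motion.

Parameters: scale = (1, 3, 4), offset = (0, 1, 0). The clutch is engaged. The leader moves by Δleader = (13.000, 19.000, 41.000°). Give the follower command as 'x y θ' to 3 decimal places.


13.000 58.000 164.000

axis x: 1·13.000 + 0 = 13.000
axis y: 3·19.000 + 1 = 58.000
axis θ: 4·41.000 + 0 = 164.000


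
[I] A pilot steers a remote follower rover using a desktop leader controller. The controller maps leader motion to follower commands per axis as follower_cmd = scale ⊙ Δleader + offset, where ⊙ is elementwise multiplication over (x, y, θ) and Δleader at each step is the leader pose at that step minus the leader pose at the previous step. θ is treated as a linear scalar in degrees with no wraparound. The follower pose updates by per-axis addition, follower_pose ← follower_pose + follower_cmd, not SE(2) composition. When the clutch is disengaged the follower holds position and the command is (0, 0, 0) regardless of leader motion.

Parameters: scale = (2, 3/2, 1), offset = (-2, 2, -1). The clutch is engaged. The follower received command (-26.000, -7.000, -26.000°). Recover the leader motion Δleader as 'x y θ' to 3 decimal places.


axis x: (-26.000 − -2) / (2) = -12.000
axis y: (-7.000 − 2) / (3/2) = -6.000
axis θ: (-26.000 − -1) / (1) = -25.000

-12.000 -6.000 -25.000


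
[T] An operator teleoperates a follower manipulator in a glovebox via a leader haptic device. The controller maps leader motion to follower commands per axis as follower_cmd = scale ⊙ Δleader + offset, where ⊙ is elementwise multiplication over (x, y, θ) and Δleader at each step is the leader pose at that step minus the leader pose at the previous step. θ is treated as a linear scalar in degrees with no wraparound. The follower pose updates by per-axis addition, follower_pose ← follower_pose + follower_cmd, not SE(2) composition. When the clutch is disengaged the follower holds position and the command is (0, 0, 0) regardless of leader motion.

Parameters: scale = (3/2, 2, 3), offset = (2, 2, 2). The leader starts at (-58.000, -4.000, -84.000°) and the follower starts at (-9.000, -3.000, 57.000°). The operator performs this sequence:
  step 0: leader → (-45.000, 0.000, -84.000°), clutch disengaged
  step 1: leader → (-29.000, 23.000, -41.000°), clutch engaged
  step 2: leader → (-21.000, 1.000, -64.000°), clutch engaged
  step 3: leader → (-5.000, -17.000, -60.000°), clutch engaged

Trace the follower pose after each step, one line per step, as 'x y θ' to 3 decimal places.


step 0: Δleader=(13.000, 4.000, 0.000°), disengaged; cmd=(0,0,0) → follower holds at (-9.000, -3.000, 57.000°)
step 1: Δleader=(16.000, 23.000, 43.000°), engaged; cmd=(26.000, 48.000, 131.000°) → follower=(17.000, 45.000, 188.000°)
step 2: Δleader=(8.000, -22.000, -23.000°), engaged; cmd=(14.000, -42.000, -67.000°) → follower=(31.000, 3.000, 121.000°)
step 3: Δleader=(16.000, -18.000, 4.000°), engaged; cmd=(26.000, -34.000, 14.000°) → follower=(57.000, -31.000, 135.000°)

-9.000 -3.000 57.000
17.000 45.000 188.000
31.000 3.000 121.000
57.000 -31.000 135.000
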